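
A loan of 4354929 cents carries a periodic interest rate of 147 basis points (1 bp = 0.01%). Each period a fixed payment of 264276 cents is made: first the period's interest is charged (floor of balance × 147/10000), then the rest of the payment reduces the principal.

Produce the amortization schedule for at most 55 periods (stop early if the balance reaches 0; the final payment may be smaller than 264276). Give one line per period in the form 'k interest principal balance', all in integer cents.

1. interest=⌊4354929·147/10000⌋=64017; principal=264276-64017=200259; balance=4354929-200259=4154670
2. interest=⌊4154670·147/10000⌋=61073; principal=264276-61073=203203; balance=4154670-203203=3951467
3. interest=⌊3951467·147/10000⌋=58086; principal=264276-58086=206190; balance=3951467-206190=3745277
4. interest=⌊3745277·147/10000⌋=55055; principal=264276-55055=209221; balance=3745277-209221=3536056
5. interest=⌊3536056·147/10000⌋=51980; principal=264276-51980=212296; balance=3536056-212296=3323760
6. interest=⌊3323760·147/10000⌋=48859; principal=264276-48859=215417; balance=3323760-215417=3108343
7. interest=⌊3108343·147/10000⌋=45692; principal=264276-45692=218584; balance=3108343-218584=2889759
8. interest=⌊2889759·147/10000⌋=42479; principal=264276-42479=221797; balance=2889759-221797=2667962
9. interest=⌊2667962·147/10000⌋=39219; principal=264276-39219=225057; balance=2667962-225057=2442905
10. interest=⌊2442905·147/10000⌋=35910; principal=264276-35910=228366; balance=2442905-228366=2214539
11. interest=⌊2214539·147/10000⌋=32553; principal=264276-32553=231723; balance=2214539-231723=1982816
12. interest=⌊1982816·147/10000⌋=29147; principal=264276-29147=235129; balance=1982816-235129=1747687
13. interest=⌊1747687·147/10000⌋=25690; principal=264276-25690=238586; balance=1747687-238586=1509101
14. interest=⌊1509101·147/10000⌋=22183; principal=264276-22183=242093; balance=1509101-242093=1267008
15. interest=⌊1267008·147/10000⌋=18625; principal=264276-18625=245651; balance=1267008-245651=1021357
16. interest=⌊1021357·147/10000⌋=15013; principal=264276-15013=249263; balance=1021357-249263=772094
17. interest=⌊772094·147/10000⌋=11349; principal=264276-11349=252927; balance=772094-252927=519167
18. interest=⌊519167·147/10000⌋=7631; principal=264276-7631=256645; balance=519167-256645=262522
19. interest=⌊262522·147/10000⌋=3859; principal=264276-3859=260417; balance=262522-260417=2105
20. interest=⌊2105·147/10000⌋=30; principal=min(264276-30,2105)=2105; balance=2105-2105=0

1 64017 200259 4154670
2 61073 203203 3951467
3 58086 206190 3745277
4 55055 209221 3536056
5 51980 212296 3323760
6 48859 215417 3108343
7 45692 218584 2889759
8 42479 221797 2667962
9 39219 225057 2442905
10 35910 228366 2214539
11 32553 231723 1982816
12 29147 235129 1747687
13 25690 238586 1509101
14 22183 242093 1267008
15 18625 245651 1021357
16 15013 249263 772094
17 11349 252927 519167
18 7631 256645 262522
19 3859 260417 2105
20 30 2105 0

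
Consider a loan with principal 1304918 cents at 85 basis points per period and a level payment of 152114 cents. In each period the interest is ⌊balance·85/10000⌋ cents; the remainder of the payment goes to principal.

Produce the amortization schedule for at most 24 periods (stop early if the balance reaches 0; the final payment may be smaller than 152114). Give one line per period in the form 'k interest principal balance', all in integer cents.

1. interest=⌊1304918·85/10000⌋=11091; principal=152114-11091=141023; balance=1304918-141023=1163895
2. interest=⌊1163895·85/10000⌋=9893; principal=152114-9893=142221; balance=1163895-142221=1021674
3. interest=⌊1021674·85/10000⌋=8684; principal=152114-8684=143430; balance=1021674-143430=878244
4. interest=⌊878244·85/10000⌋=7465; principal=152114-7465=144649; balance=878244-144649=733595
5. interest=⌊733595·85/10000⌋=6235; principal=152114-6235=145879; balance=733595-145879=587716
6. interest=⌊587716·85/10000⌋=4995; principal=152114-4995=147119; balance=587716-147119=440597
7. interest=⌊440597·85/10000⌋=3745; principal=152114-3745=148369; balance=440597-148369=292228
8. interest=⌊292228·85/10000⌋=2483; principal=152114-2483=149631; balance=292228-149631=142597
9. interest=⌊142597·85/10000⌋=1212; principal=min(152114-1212,142597)=142597; balance=142597-142597=0

1 11091 141023 1163895
2 9893 142221 1021674
3 8684 143430 878244
4 7465 144649 733595
5 6235 145879 587716
6 4995 147119 440597
7 3745 148369 292228
8 2483 149631 142597
9 1212 142597 0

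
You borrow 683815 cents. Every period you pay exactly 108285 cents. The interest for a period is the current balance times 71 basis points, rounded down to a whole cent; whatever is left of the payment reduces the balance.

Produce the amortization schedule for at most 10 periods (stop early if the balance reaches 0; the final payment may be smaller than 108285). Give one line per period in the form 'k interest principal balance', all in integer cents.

1. interest=⌊683815·71/10000⌋=4855; principal=108285-4855=103430; balance=683815-103430=580385
2. interest=⌊580385·71/10000⌋=4120; principal=108285-4120=104165; balance=580385-104165=476220
3. interest=⌊476220·71/10000⌋=3381; principal=108285-3381=104904; balance=476220-104904=371316
4. interest=⌊371316·71/10000⌋=2636; principal=108285-2636=105649; balance=371316-105649=265667
5. interest=⌊265667·71/10000⌋=1886; principal=108285-1886=106399; balance=265667-106399=159268
6. interest=⌊159268·71/10000⌋=1130; principal=108285-1130=107155; balance=159268-107155=52113
7. interest=⌊52113·71/10000⌋=370; principal=min(108285-370,52113)=52113; balance=52113-52113=0

1 4855 103430 580385
2 4120 104165 476220
3 3381 104904 371316
4 2636 105649 265667
5 1886 106399 159268
6 1130 107155 52113
7 370 52113 0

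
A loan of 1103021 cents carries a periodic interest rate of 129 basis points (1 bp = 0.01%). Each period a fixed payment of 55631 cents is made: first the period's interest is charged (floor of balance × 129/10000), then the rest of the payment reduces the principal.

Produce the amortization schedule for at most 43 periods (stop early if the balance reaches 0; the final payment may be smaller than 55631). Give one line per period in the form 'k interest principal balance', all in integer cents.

1 14228 41403 1061618
2 13694 41937 1019681
3 13153 42478 977203
4 12605 43026 934177
5 12050 43581 890596
6 11488 44143 846453
7 10919 44712 801741
8 10342 45289 756452
9 9758 45873 710579
10 9166 46465 664114
11 8567 47064 617050
12 7959 47672 569378
13 7344 48287 521091
14 6722 48909 472182
15 6091 49540 422642
16 5452 50179 372463
17 4804 50827 321636
18 4149 51482 270154
19 3484 52147 218007
20 2812 52819 165188
21 2130 53501 111687
22 1440 54191 57496
23 741 54890 2606
24 33 2606 0

1. interest=⌊1103021·129/10000⌋=14228; principal=55631-14228=41403; balance=1103021-41403=1061618
2. interest=⌊1061618·129/10000⌋=13694; principal=55631-13694=41937; balance=1061618-41937=1019681
3. interest=⌊1019681·129/10000⌋=13153; principal=55631-13153=42478; balance=1019681-42478=977203
4. interest=⌊977203·129/10000⌋=12605; principal=55631-12605=43026; balance=977203-43026=934177
5. interest=⌊934177·129/10000⌋=12050; principal=55631-12050=43581; balance=934177-43581=890596
6. interest=⌊890596·129/10000⌋=11488; principal=55631-11488=44143; balance=890596-44143=846453
7. interest=⌊846453·129/10000⌋=10919; principal=55631-10919=44712; balance=846453-44712=801741
8. interest=⌊801741·129/10000⌋=10342; principal=55631-10342=45289; balance=801741-45289=756452
9. interest=⌊756452·129/10000⌋=9758; principal=55631-9758=45873; balance=756452-45873=710579
10. interest=⌊710579·129/10000⌋=9166; principal=55631-9166=46465; balance=710579-46465=664114
11. interest=⌊664114·129/10000⌋=8567; principal=55631-8567=47064; balance=664114-47064=617050
12. interest=⌊617050·129/10000⌋=7959; principal=55631-7959=47672; balance=617050-47672=569378
13. interest=⌊569378·129/10000⌋=7344; principal=55631-7344=48287; balance=569378-48287=521091
14. interest=⌊521091·129/10000⌋=6722; principal=55631-6722=48909; balance=521091-48909=472182
15. interest=⌊472182·129/10000⌋=6091; principal=55631-6091=49540; balance=472182-49540=422642
16. interest=⌊422642·129/10000⌋=5452; principal=55631-5452=50179; balance=422642-50179=372463
17. interest=⌊372463·129/10000⌋=4804; principal=55631-4804=50827; balance=372463-50827=321636
18. interest=⌊321636·129/10000⌋=4149; principal=55631-4149=51482; balance=321636-51482=270154
19. interest=⌊270154·129/10000⌋=3484; principal=55631-3484=52147; balance=270154-52147=218007
20. interest=⌊218007·129/10000⌋=2812; principal=55631-2812=52819; balance=218007-52819=165188
21. interest=⌊165188·129/10000⌋=2130; principal=55631-2130=53501; balance=165188-53501=111687
22. interest=⌊111687·129/10000⌋=1440; principal=55631-1440=54191; balance=111687-54191=57496
23. interest=⌊57496·129/10000⌋=741; principal=55631-741=54890; balance=57496-54890=2606
24. interest=⌊2606·129/10000⌋=33; principal=min(55631-33,2606)=2606; balance=2606-2606=0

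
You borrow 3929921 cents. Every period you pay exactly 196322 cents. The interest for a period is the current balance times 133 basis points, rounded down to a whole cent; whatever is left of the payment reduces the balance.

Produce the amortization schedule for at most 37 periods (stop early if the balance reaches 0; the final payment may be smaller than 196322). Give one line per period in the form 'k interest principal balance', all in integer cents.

1 52267 144055 3785866
2 50352 145970 3639896
3 48410 147912 3491984
4 46443 149879 3342105
5 44449 151873 3190232
6 42430 153892 3036340
7 40383 155939 2880401
8 38309 158013 2722388
9 36207 160115 2562273
10 34078 162244 2400029
11 31920 164402 2235627
12 29733 166589 2069038
13 27518 168804 1900234
14 25273 171049 1729185
15 22998 173324 1555861
16 20692 175630 1380231
17 18357 177965 1202266
18 15990 180332 1021934
19 13591 182731 839203
20 11161 185161 654042
21 8698 187624 466418
22 6203 190119 276299
23 3674 192648 83651
24 1112 83651 0

1. interest=⌊3929921·133/10000⌋=52267; principal=196322-52267=144055; balance=3929921-144055=3785866
2. interest=⌊3785866·133/10000⌋=50352; principal=196322-50352=145970; balance=3785866-145970=3639896
3. interest=⌊3639896·133/10000⌋=48410; principal=196322-48410=147912; balance=3639896-147912=3491984
4. interest=⌊3491984·133/10000⌋=46443; principal=196322-46443=149879; balance=3491984-149879=3342105
5. interest=⌊3342105·133/10000⌋=44449; principal=196322-44449=151873; balance=3342105-151873=3190232
6. interest=⌊3190232·133/10000⌋=42430; principal=196322-42430=153892; balance=3190232-153892=3036340
7. interest=⌊3036340·133/10000⌋=40383; principal=196322-40383=155939; balance=3036340-155939=2880401
8. interest=⌊2880401·133/10000⌋=38309; principal=196322-38309=158013; balance=2880401-158013=2722388
9. interest=⌊2722388·133/10000⌋=36207; principal=196322-36207=160115; balance=2722388-160115=2562273
10. interest=⌊2562273·133/10000⌋=34078; principal=196322-34078=162244; balance=2562273-162244=2400029
11. interest=⌊2400029·133/10000⌋=31920; principal=196322-31920=164402; balance=2400029-164402=2235627
12. interest=⌊2235627·133/10000⌋=29733; principal=196322-29733=166589; balance=2235627-166589=2069038
13. interest=⌊2069038·133/10000⌋=27518; principal=196322-27518=168804; balance=2069038-168804=1900234
14. interest=⌊1900234·133/10000⌋=25273; principal=196322-25273=171049; balance=1900234-171049=1729185
15. interest=⌊1729185·133/10000⌋=22998; principal=196322-22998=173324; balance=1729185-173324=1555861
16. interest=⌊1555861·133/10000⌋=20692; principal=196322-20692=175630; balance=1555861-175630=1380231
17. interest=⌊1380231·133/10000⌋=18357; principal=196322-18357=177965; balance=1380231-177965=1202266
18. interest=⌊1202266·133/10000⌋=15990; principal=196322-15990=180332; balance=1202266-180332=1021934
19. interest=⌊1021934·133/10000⌋=13591; principal=196322-13591=182731; balance=1021934-182731=839203
20. interest=⌊839203·133/10000⌋=11161; principal=196322-11161=185161; balance=839203-185161=654042
21. interest=⌊654042·133/10000⌋=8698; principal=196322-8698=187624; balance=654042-187624=466418
22. interest=⌊466418·133/10000⌋=6203; principal=196322-6203=190119; balance=466418-190119=276299
23. interest=⌊276299·133/10000⌋=3674; principal=196322-3674=192648; balance=276299-192648=83651
24. interest=⌊83651·133/10000⌋=1112; principal=min(196322-1112,83651)=83651; balance=83651-83651=0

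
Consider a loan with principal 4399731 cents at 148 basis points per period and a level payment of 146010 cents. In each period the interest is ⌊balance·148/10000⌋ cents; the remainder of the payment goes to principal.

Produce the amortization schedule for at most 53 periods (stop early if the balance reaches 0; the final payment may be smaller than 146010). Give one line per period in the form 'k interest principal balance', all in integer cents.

1. interest=⌊4399731·148/10000⌋=65116; principal=146010-65116=80894; balance=4399731-80894=4318837
2. interest=⌊4318837·148/10000⌋=63918; principal=146010-63918=82092; balance=4318837-82092=4236745
3. interest=⌊4236745·148/10000⌋=62703; principal=146010-62703=83307; balance=4236745-83307=4153438
4. interest=⌊4153438·148/10000⌋=61470; principal=146010-61470=84540; balance=4153438-84540=4068898
5. interest=⌊4068898·148/10000⌋=60219; principal=146010-60219=85791; balance=4068898-85791=3983107
6. interest=⌊3983107·148/10000⌋=58949; principal=146010-58949=87061; balance=3983107-87061=3896046
7. interest=⌊3896046·148/10000⌋=57661; principal=146010-57661=88349; balance=3896046-88349=3807697
8. interest=⌊3807697·148/10000⌋=56353; principal=146010-56353=89657; balance=3807697-89657=3718040
9. interest=⌊3718040·148/10000⌋=55026; principal=146010-55026=90984; balance=3718040-90984=3627056
10. interest=⌊3627056·148/10000⌋=53680; principal=146010-53680=92330; balance=3627056-92330=3534726
11. interest=⌊3534726·148/10000⌋=52313; principal=146010-52313=93697; balance=3534726-93697=3441029
12. interest=⌊3441029·148/10000⌋=50927; principal=146010-50927=95083; balance=3441029-95083=3345946
13. interest=⌊3345946·148/10000⌋=49520; principal=146010-49520=96490; balance=3345946-96490=3249456
14. interest=⌊3249456·148/10000⌋=48091; principal=146010-48091=97919; balance=3249456-97919=3151537
15. interest=⌊3151537·148/10000⌋=46642; principal=146010-46642=99368; balance=3151537-99368=3052169
16. interest=⌊3052169·148/10000⌋=45172; principal=146010-45172=100838; balance=3052169-100838=2951331
17. interest=⌊2951331·148/10000⌋=43679; principal=146010-43679=102331; balance=2951331-102331=2849000
18. interest=⌊2849000·148/10000⌋=42165; principal=146010-42165=103845; balance=2849000-103845=2745155
19. interest=⌊2745155·148/10000⌋=40628; principal=146010-40628=105382; balance=2745155-105382=2639773
20. interest=⌊2639773·148/10000⌋=39068; principal=146010-39068=106942; balance=2639773-106942=2532831
21. interest=⌊2532831·148/10000⌋=37485; principal=146010-37485=108525; balance=2532831-108525=2424306
22. interest=⌊2424306·148/10000⌋=35879; principal=146010-35879=110131; balance=2424306-110131=2314175
23. interest=⌊2314175·148/10000⌋=34249; principal=146010-34249=111761; balance=2314175-111761=2202414
24. interest=⌊2202414·148/10000⌋=32595; principal=146010-32595=113415; balance=2202414-113415=2088999
25. interest=⌊2088999·148/10000⌋=30917; principal=146010-30917=115093; balance=2088999-115093=1973906
26. interest=⌊1973906·148/10000⌋=29213; principal=146010-29213=116797; balance=1973906-116797=1857109
27. interest=⌊1857109·148/10000⌋=27485; principal=146010-27485=118525; balance=1857109-118525=1738584
28. interest=⌊1738584·148/10000⌋=25731; principal=146010-25731=120279; balance=1738584-120279=1618305
29. interest=⌊1618305·148/10000⌋=23950; principal=146010-23950=122060; balance=1618305-122060=1496245
30. interest=⌊1496245·148/10000⌋=22144; principal=146010-22144=123866; balance=1496245-123866=1372379
31. interest=⌊1372379·148/10000⌋=20311; principal=146010-20311=125699; balance=1372379-125699=1246680
32. interest=⌊1246680·148/10000⌋=18450; principal=146010-18450=127560; balance=1246680-127560=1119120
33. interest=⌊1119120·148/10000⌋=16562; principal=146010-16562=129448; balance=1119120-129448=989672
34. interest=⌊989672·148/10000⌋=14647; principal=146010-14647=131363; balance=989672-131363=858309
35. interest=⌊858309·148/10000⌋=12702; principal=146010-12702=133308; balance=858309-133308=725001
36. interest=⌊725001·148/10000⌋=10730; principal=146010-10730=135280; balance=725001-135280=589721
37. interest=⌊589721·148/10000⌋=8727; principal=146010-8727=137283; balance=589721-137283=452438
38. interest=⌊452438·148/10000⌋=6696; principal=146010-6696=139314; balance=452438-139314=313124
39. interest=⌊313124·148/10000⌋=4634; principal=146010-4634=141376; balance=313124-141376=171748
40. interest=⌊171748·148/10000⌋=2541; principal=146010-2541=143469; balance=171748-143469=28279
41. interest=⌊28279·148/10000⌋=418; principal=min(146010-418,28279)=28279; balance=28279-28279=0

1 65116 80894 4318837
2 63918 82092 4236745
3 62703 83307 4153438
4 61470 84540 4068898
5 60219 85791 3983107
6 58949 87061 3896046
7 57661 88349 3807697
8 56353 89657 3718040
9 55026 90984 3627056
10 53680 92330 3534726
11 52313 93697 3441029
12 50927 95083 3345946
13 49520 96490 3249456
14 48091 97919 3151537
15 46642 99368 3052169
16 45172 100838 2951331
17 43679 102331 2849000
18 42165 103845 2745155
19 40628 105382 2639773
20 39068 106942 2532831
21 37485 108525 2424306
22 35879 110131 2314175
23 34249 111761 2202414
24 32595 113415 2088999
25 30917 115093 1973906
26 29213 116797 1857109
27 27485 118525 1738584
28 25731 120279 1618305
29 23950 122060 1496245
30 22144 123866 1372379
31 20311 125699 1246680
32 18450 127560 1119120
33 16562 129448 989672
34 14647 131363 858309
35 12702 133308 725001
36 10730 135280 589721
37 8727 137283 452438
38 6696 139314 313124
39 4634 141376 171748
40 2541 143469 28279
41 418 28279 0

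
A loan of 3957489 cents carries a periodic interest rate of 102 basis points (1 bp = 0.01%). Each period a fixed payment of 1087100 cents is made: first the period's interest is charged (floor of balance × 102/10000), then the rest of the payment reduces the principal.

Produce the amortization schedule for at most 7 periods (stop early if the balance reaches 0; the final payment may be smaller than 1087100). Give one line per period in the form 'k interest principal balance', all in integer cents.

1 40366 1046734 2910755
2 29689 1057411 1853344
3 18904 1068196 785148
4 8008 785148 0

1. interest=⌊3957489·102/10000⌋=40366; principal=1087100-40366=1046734; balance=3957489-1046734=2910755
2. interest=⌊2910755·102/10000⌋=29689; principal=1087100-29689=1057411; balance=2910755-1057411=1853344
3. interest=⌊1853344·102/10000⌋=18904; principal=1087100-18904=1068196; balance=1853344-1068196=785148
4. interest=⌊785148·102/10000⌋=8008; principal=min(1087100-8008,785148)=785148; balance=785148-785148=0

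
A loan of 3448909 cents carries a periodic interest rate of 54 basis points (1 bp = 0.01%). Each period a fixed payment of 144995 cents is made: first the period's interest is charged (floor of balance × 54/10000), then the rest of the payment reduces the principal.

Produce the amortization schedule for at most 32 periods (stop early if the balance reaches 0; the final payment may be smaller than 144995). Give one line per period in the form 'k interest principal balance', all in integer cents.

1. interest=⌊3448909·54/10000⌋=18624; principal=144995-18624=126371; balance=3448909-126371=3322538
2. interest=⌊3322538·54/10000⌋=17941; principal=144995-17941=127054; balance=3322538-127054=3195484
3. interest=⌊3195484·54/10000⌋=17255; principal=144995-17255=127740; balance=3195484-127740=3067744
4. interest=⌊3067744·54/10000⌋=16565; principal=144995-16565=128430; balance=3067744-128430=2939314
5. interest=⌊2939314·54/10000⌋=15872; principal=144995-15872=129123; balance=2939314-129123=2810191
6. interest=⌊2810191·54/10000⌋=15175; principal=144995-15175=129820; balance=2810191-129820=2680371
7. interest=⌊2680371·54/10000⌋=14474; principal=144995-14474=130521; balance=2680371-130521=2549850
8. interest=⌊2549850·54/10000⌋=13769; principal=144995-13769=131226; balance=2549850-131226=2418624
9. interest=⌊2418624·54/10000⌋=13060; principal=144995-13060=131935; balance=2418624-131935=2286689
10. interest=⌊2286689·54/10000⌋=12348; principal=144995-12348=132647; balance=2286689-132647=2154042
11. interest=⌊2154042·54/10000⌋=11631; principal=144995-11631=133364; balance=2154042-133364=2020678
12. interest=⌊2020678·54/10000⌋=10911; principal=144995-10911=134084; balance=2020678-134084=1886594
13. interest=⌊1886594·54/10000⌋=10187; principal=144995-10187=134808; balance=1886594-134808=1751786
14. interest=⌊1751786·54/10000⌋=9459; principal=144995-9459=135536; balance=1751786-135536=1616250
15. interest=⌊1616250·54/10000⌋=8727; principal=144995-8727=136268; balance=1616250-136268=1479982
16. interest=⌊1479982·54/10000⌋=7991; principal=144995-7991=137004; balance=1479982-137004=1342978
17. interest=⌊1342978·54/10000⌋=7252; principal=144995-7252=137743; balance=1342978-137743=1205235
18. interest=⌊1205235·54/10000⌋=6508; principal=144995-6508=138487; balance=1205235-138487=1066748
19. interest=⌊1066748·54/10000⌋=5760; principal=144995-5760=139235; balance=1066748-139235=927513
20. interest=⌊927513·54/10000⌋=5008; principal=144995-5008=139987; balance=927513-139987=787526
21. interest=⌊787526·54/10000⌋=4252; principal=144995-4252=140743; balance=787526-140743=646783
22. interest=⌊646783·54/10000⌋=3492; principal=144995-3492=141503; balance=646783-141503=505280
23. interest=⌊505280·54/10000⌋=2728; principal=144995-2728=142267; balance=505280-142267=363013
24. interest=⌊363013·54/10000⌋=1960; principal=144995-1960=143035; balance=363013-143035=219978
25. interest=⌊219978·54/10000⌋=1187; principal=144995-1187=143808; balance=219978-143808=76170
26. interest=⌊76170·54/10000⌋=411; principal=min(144995-411,76170)=76170; balance=76170-76170=0

1 18624 126371 3322538
2 17941 127054 3195484
3 17255 127740 3067744
4 16565 128430 2939314
5 15872 129123 2810191
6 15175 129820 2680371
7 14474 130521 2549850
8 13769 131226 2418624
9 13060 131935 2286689
10 12348 132647 2154042
11 11631 133364 2020678
12 10911 134084 1886594
13 10187 134808 1751786
14 9459 135536 1616250
15 8727 136268 1479982
16 7991 137004 1342978
17 7252 137743 1205235
18 6508 138487 1066748
19 5760 139235 927513
20 5008 139987 787526
21 4252 140743 646783
22 3492 141503 505280
23 2728 142267 363013
24 1960 143035 219978
25 1187 143808 76170
26 411 76170 0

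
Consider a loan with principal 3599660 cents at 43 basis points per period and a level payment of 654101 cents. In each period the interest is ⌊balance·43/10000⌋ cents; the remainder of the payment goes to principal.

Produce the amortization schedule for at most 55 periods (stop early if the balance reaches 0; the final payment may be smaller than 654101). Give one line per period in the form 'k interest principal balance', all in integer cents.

1 15478 638623 2961037
2 12732 641369 2319668
3 9974 644127 1675541
4 7204 646897 1028644
5 4423 649678 378966
6 1629 378966 0

1. interest=⌊3599660·43/10000⌋=15478; principal=654101-15478=638623; balance=3599660-638623=2961037
2. interest=⌊2961037·43/10000⌋=12732; principal=654101-12732=641369; balance=2961037-641369=2319668
3. interest=⌊2319668·43/10000⌋=9974; principal=654101-9974=644127; balance=2319668-644127=1675541
4. interest=⌊1675541·43/10000⌋=7204; principal=654101-7204=646897; balance=1675541-646897=1028644
5. interest=⌊1028644·43/10000⌋=4423; principal=654101-4423=649678; balance=1028644-649678=378966
6. interest=⌊378966·43/10000⌋=1629; principal=min(654101-1629,378966)=378966; balance=378966-378966=0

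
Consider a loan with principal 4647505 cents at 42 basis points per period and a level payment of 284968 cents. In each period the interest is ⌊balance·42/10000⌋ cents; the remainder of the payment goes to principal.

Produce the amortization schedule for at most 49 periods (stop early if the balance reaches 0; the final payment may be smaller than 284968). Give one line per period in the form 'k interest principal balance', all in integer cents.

1. interest=⌊4647505·42/10000⌋=19519; principal=284968-19519=265449; balance=4647505-265449=4382056
2. interest=⌊4382056·42/10000⌋=18404; principal=284968-18404=266564; balance=4382056-266564=4115492
3. interest=⌊4115492·42/10000⌋=17285; principal=284968-17285=267683; balance=4115492-267683=3847809
4. interest=⌊3847809·42/10000⌋=16160; principal=284968-16160=268808; balance=3847809-268808=3579001
5. interest=⌊3579001·42/10000⌋=15031; principal=284968-15031=269937; balance=3579001-269937=3309064
6. interest=⌊3309064·42/10000⌋=13898; principal=284968-13898=271070; balance=3309064-271070=3037994
7. interest=⌊3037994·42/10000⌋=12759; principal=284968-12759=272209; balance=3037994-272209=2765785
8. interest=⌊2765785·42/10000⌋=11616; principal=284968-11616=273352; balance=2765785-273352=2492433
9. interest=⌊2492433·42/10000⌋=10468; principal=284968-10468=274500; balance=2492433-274500=2217933
10. interest=⌊2217933·42/10000⌋=9315; principal=284968-9315=275653; balance=2217933-275653=1942280
11. interest=⌊1942280·42/10000⌋=8157; principal=284968-8157=276811; balance=1942280-276811=1665469
12. interest=⌊1665469·42/10000⌋=6994; principal=284968-6994=277974; balance=1665469-277974=1387495
13. interest=⌊1387495·42/10000⌋=5827; principal=284968-5827=279141; balance=1387495-279141=1108354
14. interest=⌊1108354·42/10000⌋=4655; principal=284968-4655=280313; balance=1108354-280313=828041
15. interest=⌊828041·42/10000⌋=3477; principal=284968-3477=281491; balance=828041-281491=546550
16. interest=⌊546550·42/10000⌋=2295; principal=284968-2295=282673; balance=546550-282673=263877
17. interest=⌊263877·42/10000⌋=1108; principal=min(284968-1108,263877)=263877; balance=263877-263877=0

1 19519 265449 4382056
2 18404 266564 4115492
3 17285 267683 3847809
4 16160 268808 3579001
5 15031 269937 3309064
6 13898 271070 3037994
7 12759 272209 2765785
8 11616 273352 2492433
9 10468 274500 2217933
10 9315 275653 1942280
11 8157 276811 1665469
12 6994 277974 1387495
13 5827 279141 1108354
14 4655 280313 828041
15 3477 281491 546550
16 2295 282673 263877
17 1108 263877 0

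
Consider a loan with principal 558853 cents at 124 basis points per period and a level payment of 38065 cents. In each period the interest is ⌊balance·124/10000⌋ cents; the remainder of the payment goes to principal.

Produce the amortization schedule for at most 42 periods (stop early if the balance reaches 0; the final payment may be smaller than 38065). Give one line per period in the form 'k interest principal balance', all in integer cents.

1 6929 31136 527717
2 6543 31522 496195
3 6152 31913 464282
4 5757 32308 431974
5 5356 32709 399265
6 4950 33115 366150
7 4540 33525 332625
8 4124 33941 298684
9 3703 34362 264322
10 3277 34788 229534
11 2846 35219 194315
12 2409 35656 158659
13 1967 36098 122561
14 1519 36546 86015
15 1066 36999 49016
16 607 37458 11558
17 143 11558 0

1. interest=⌊558853·124/10000⌋=6929; principal=38065-6929=31136; balance=558853-31136=527717
2. interest=⌊527717·124/10000⌋=6543; principal=38065-6543=31522; balance=527717-31522=496195
3. interest=⌊496195·124/10000⌋=6152; principal=38065-6152=31913; balance=496195-31913=464282
4. interest=⌊464282·124/10000⌋=5757; principal=38065-5757=32308; balance=464282-32308=431974
5. interest=⌊431974·124/10000⌋=5356; principal=38065-5356=32709; balance=431974-32709=399265
6. interest=⌊399265·124/10000⌋=4950; principal=38065-4950=33115; balance=399265-33115=366150
7. interest=⌊366150·124/10000⌋=4540; principal=38065-4540=33525; balance=366150-33525=332625
8. interest=⌊332625·124/10000⌋=4124; principal=38065-4124=33941; balance=332625-33941=298684
9. interest=⌊298684·124/10000⌋=3703; principal=38065-3703=34362; balance=298684-34362=264322
10. interest=⌊264322·124/10000⌋=3277; principal=38065-3277=34788; balance=264322-34788=229534
11. interest=⌊229534·124/10000⌋=2846; principal=38065-2846=35219; balance=229534-35219=194315
12. interest=⌊194315·124/10000⌋=2409; principal=38065-2409=35656; balance=194315-35656=158659
13. interest=⌊158659·124/10000⌋=1967; principal=38065-1967=36098; balance=158659-36098=122561
14. interest=⌊122561·124/10000⌋=1519; principal=38065-1519=36546; balance=122561-36546=86015
15. interest=⌊86015·124/10000⌋=1066; principal=38065-1066=36999; balance=86015-36999=49016
16. interest=⌊49016·124/10000⌋=607; principal=38065-607=37458; balance=49016-37458=11558
17. interest=⌊11558·124/10000⌋=143; principal=min(38065-143,11558)=11558; balance=11558-11558=0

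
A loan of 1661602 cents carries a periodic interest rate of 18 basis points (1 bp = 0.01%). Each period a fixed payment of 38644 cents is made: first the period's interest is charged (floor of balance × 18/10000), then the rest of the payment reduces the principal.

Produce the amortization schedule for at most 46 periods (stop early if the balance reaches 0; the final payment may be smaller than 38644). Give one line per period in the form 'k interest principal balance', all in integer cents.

1. interest=⌊1661602·18/10000⌋=2990; principal=38644-2990=35654; balance=1661602-35654=1625948
2. interest=⌊1625948·18/10000⌋=2926; principal=38644-2926=35718; balance=1625948-35718=1590230
3. interest=⌊1590230·18/10000⌋=2862; principal=38644-2862=35782; balance=1590230-35782=1554448
4. interest=⌊1554448·18/10000⌋=2798; principal=38644-2798=35846; balance=1554448-35846=1518602
5. interest=⌊1518602·18/10000⌋=2733; principal=38644-2733=35911; balance=1518602-35911=1482691
6. interest=⌊1482691·18/10000⌋=2668; principal=38644-2668=35976; balance=1482691-35976=1446715
7. interest=⌊1446715·18/10000⌋=2604; principal=38644-2604=36040; balance=1446715-36040=1410675
8. interest=⌊1410675·18/10000⌋=2539; principal=38644-2539=36105; balance=1410675-36105=1374570
9. interest=⌊1374570·18/10000⌋=2474; principal=38644-2474=36170; balance=1374570-36170=1338400
10. interest=⌊1338400·18/10000⌋=2409; principal=38644-2409=36235; balance=1338400-36235=1302165
11. interest=⌊1302165·18/10000⌋=2343; principal=38644-2343=36301; balance=1302165-36301=1265864
12. interest=⌊1265864·18/10000⌋=2278; principal=38644-2278=36366; balance=1265864-36366=1229498
13. interest=⌊1229498·18/10000⌋=2213; principal=38644-2213=36431; balance=1229498-36431=1193067
14. interest=⌊1193067·18/10000⌋=2147; principal=38644-2147=36497; balance=1193067-36497=1156570
15. interest=⌊1156570·18/10000⌋=2081; principal=38644-2081=36563; balance=1156570-36563=1120007
16. interest=⌊1120007·18/10000⌋=2016; principal=38644-2016=36628; balance=1120007-36628=1083379
17. interest=⌊1083379·18/10000⌋=1950; principal=38644-1950=36694; balance=1083379-36694=1046685
18. interest=⌊1046685·18/10000⌋=1884; principal=38644-1884=36760; balance=1046685-36760=1009925
19. interest=⌊1009925·18/10000⌋=1817; principal=38644-1817=36827; balance=1009925-36827=973098
20. interest=⌊973098·18/10000⌋=1751; principal=38644-1751=36893; balance=973098-36893=936205
21. interest=⌊936205·18/10000⌋=1685; principal=38644-1685=36959; balance=936205-36959=899246
22. interest=⌊899246·18/10000⌋=1618; principal=38644-1618=37026; balance=899246-37026=862220
23. interest=⌊862220·18/10000⌋=1551; principal=38644-1551=37093; balance=862220-37093=825127
24. interest=⌊825127·18/10000⌋=1485; principal=38644-1485=37159; balance=825127-37159=787968
25. interest=⌊787968·18/10000⌋=1418; principal=38644-1418=37226; balance=787968-37226=750742
26. interest=⌊750742·18/10000⌋=1351; principal=38644-1351=37293; balance=750742-37293=713449
27. interest=⌊713449·18/10000⌋=1284; principal=38644-1284=37360; balance=713449-37360=676089
28. interest=⌊676089·18/10000⌋=1216; principal=38644-1216=37428; balance=676089-37428=638661
29. interest=⌊638661·18/10000⌋=1149; principal=38644-1149=37495; balance=638661-37495=601166
30. interest=⌊601166·18/10000⌋=1082; principal=38644-1082=37562; balance=601166-37562=563604
31. interest=⌊563604·18/10000⌋=1014; principal=38644-1014=37630; balance=563604-37630=525974
32. interest=⌊525974·18/10000⌋=946; principal=38644-946=37698; balance=525974-37698=488276
33. interest=⌊488276·18/10000⌋=878; principal=38644-878=37766; balance=488276-37766=450510
34. interest=⌊450510·18/10000⌋=810; principal=38644-810=37834; balance=450510-37834=412676
35. interest=⌊412676·18/10000⌋=742; principal=38644-742=37902; balance=412676-37902=374774
36. interest=⌊374774·18/10000⌋=674; principal=38644-674=37970; balance=374774-37970=336804
37. interest=⌊336804·18/10000⌋=606; principal=38644-606=38038; balance=336804-38038=298766
38. interest=⌊298766·18/10000⌋=537; principal=38644-537=38107; balance=298766-38107=260659
39. interest=⌊260659·18/10000⌋=469; principal=38644-469=38175; balance=260659-38175=222484
40. interest=⌊222484·18/10000⌋=400; principal=38644-400=38244; balance=222484-38244=184240
41. interest=⌊184240·18/10000⌋=331; principal=38644-331=38313; balance=184240-38313=145927
42. interest=⌊145927·18/10000⌋=262; principal=38644-262=38382; balance=145927-38382=107545
43. interest=⌊107545·18/10000⌋=193; principal=38644-193=38451; balance=107545-38451=69094
44. interest=⌊69094·18/10000⌋=124; principal=38644-124=38520; balance=69094-38520=30574
45. interest=⌊30574·18/10000⌋=55; principal=min(38644-55,30574)=30574; balance=30574-30574=0

1 2990 35654 1625948
2 2926 35718 1590230
3 2862 35782 1554448
4 2798 35846 1518602
5 2733 35911 1482691
6 2668 35976 1446715
7 2604 36040 1410675
8 2539 36105 1374570
9 2474 36170 1338400
10 2409 36235 1302165
11 2343 36301 1265864
12 2278 36366 1229498
13 2213 36431 1193067
14 2147 36497 1156570
15 2081 36563 1120007
16 2016 36628 1083379
17 1950 36694 1046685
18 1884 36760 1009925
19 1817 36827 973098
20 1751 36893 936205
21 1685 36959 899246
22 1618 37026 862220
23 1551 37093 825127
24 1485 37159 787968
25 1418 37226 750742
26 1351 37293 713449
27 1284 37360 676089
28 1216 37428 638661
29 1149 37495 601166
30 1082 37562 563604
31 1014 37630 525974
32 946 37698 488276
33 878 37766 450510
34 810 37834 412676
35 742 37902 374774
36 674 37970 336804
37 606 38038 298766
38 537 38107 260659
39 469 38175 222484
40 400 38244 184240
41 331 38313 145927
42 262 38382 107545
43 193 38451 69094
44 124 38520 30574
45 55 30574 0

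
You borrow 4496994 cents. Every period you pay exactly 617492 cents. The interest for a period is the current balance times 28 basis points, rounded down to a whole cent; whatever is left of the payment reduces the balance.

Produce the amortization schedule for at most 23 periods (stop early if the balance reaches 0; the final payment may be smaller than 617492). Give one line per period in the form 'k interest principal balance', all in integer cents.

1 12591 604901 3892093
2 10897 606595 3285498
3 9199 608293 2677205
4 7496 609996 2067209
5 5788 611704 1455505
6 4075 613417 842088
7 2357 615135 226953
8 635 226953 0

1. interest=⌊4496994·28/10000⌋=12591; principal=617492-12591=604901; balance=4496994-604901=3892093
2. interest=⌊3892093·28/10000⌋=10897; principal=617492-10897=606595; balance=3892093-606595=3285498
3. interest=⌊3285498·28/10000⌋=9199; principal=617492-9199=608293; balance=3285498-608293=2677205
4. interest=⌊2677205·28/10000⌋=7496; principal=617492-7496=609996; balance=2677205-609996=2067209
5. interest=⌊2067209·28/10000⌋=5788; principal=617492-5788=611704; balance=2067209-611704=1455505
6. interest=⌊1455505·28/10000⌋=4075; principal=617492-4075=613417; balance=1455505-613417=842088
7. interest=⌊842088·28/10000⌋=2357; principal=617492-2357=615135; balance=842088-615135=226953
8. interest=⌊226953·28/10000⌋=635; principal=min(617492-635,226953)=226953; balance=226953-226953=0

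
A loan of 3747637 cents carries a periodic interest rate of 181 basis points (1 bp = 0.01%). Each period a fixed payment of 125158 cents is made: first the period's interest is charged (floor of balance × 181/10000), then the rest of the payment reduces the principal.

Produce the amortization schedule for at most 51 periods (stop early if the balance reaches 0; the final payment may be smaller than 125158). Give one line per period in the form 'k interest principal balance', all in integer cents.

1 67832 57326 3690311
2 66794 58364 3631947
3 65738 59420 3572527
4 64662 60496 3512031
5 63567 61591 3450440
6 62452 62706 3387734
7 61317 63841 3323893
8 60162 64996 3258897
9 58986 66172 3192725
10 57788 67370 3125355
11 56568 68590 3056765
12 55327 69831 2986934
13 54063 71095 2915839
14 52776 72382 2843457
15 51466 73692 2769765
16 50132 75026 2694739
17 48774 76384 2618355
18 47392 77766 2540589
19 45984 79174 2461415
20 44551 80607 2380808
21 43092 82066 2298742
22 41607 83551 2215191
23 40094 85064 2130127
24 38555 86603 2043524
25 36987 88171 1955353
26 35391 89767 1865586
27 33767 91391 1774195
28 32112 93046 1681149
29 30428 94730 1586419
30 28714 96444 1489975
31 26968 98190 1391785
32 25191 99967 1291818
33 23381 101777 1190041
34 21539 103619 1086422
35 19664 105494 980928
36 17754 107404 873524
37 15810 109348 764176
38 13831 111327 652849
39 11816 113342 539507
40 9765 115393 424114
41 7676 117482 306632
42 5550 119608 187024
43 3385 121773 65251
44 1181 65251 0

1. interest=⌊3747637·181/10000⌋=67832; principal=125158-67832=57326; balance=3747637-57326=3690311
2. interest=⌊3690311·181/10000⌋=66794; principal=125158-66794=58364; balance=3690311-58364=3631947
3. interest=⌊3631947·181/10000⌋=65738; principal=125158-65738=59420; balance=3631947-59420=3572527
4. interest=⌊3572527·181/10000⌋=64662; principal=125158-64662=60496; balance=3572527-60496=3512031
5. interest=⌊3512031·181/10000⌋=63567; principal=125158-63567=61591; balance=3512031-61591=3450440
6. interest=⌊3450440·181/10000⌋=62452; principal=125158-62452=62706; balance=3450440-62706=3387734
7. interest=⌊3387734·181/10000⌋=61317; principal=125158-61317=63841; balance=3387734-63841=3323893
8. interest=⌊3323893·181/10000⌋=60162; principal=125158-60162=64996; balance=3323893-64996=3258897
9. interest=⌊3258897·181/10000⌋=58986; principal=125158-58986=66172; balance=3258897-66172=3192725
10. interest=⌊3192725·181/10000⌋=57788; principal=125158-57788=67370; balance=3192725-67370=3125355
11. interest=⌊3125355·181/10000⌋=56568; principal=125158-56568=68590; balance=3125355-68590=3056765
12. interest=⌊3056765·181/10000⌋=55327; principal=125158-55327=69831; balance=3056765-69831=2986934
13. interest=⌊2986934·181/10000⌋=54063; principal=125158-54063=71095; balance=2986934-71095=2915839
14. interest=⌊2915839·181/10000⌋=52776; principal=125158-52776=72382; balance=2915839-72382=2843457
15. interest=⌊2843457·181/10000⌋=51466; principal=125158-51466=73692; balance=2843457-73692=2769765
16. interest=⌊2769765·181/10000⌋=50132; principal=125158-50132=75026; balance=2769765-75026=2694739
17. interest=⌊2694739·181/10000⌋=48774; principal=125158-48774=76384; balance=2694739-76384=2618355
18. interest=⌊2618355·181/10000⌋=47392; principal=125158-47392=77766; balance=2618355-77766=2540589
19. interest=⌊2540589·181/10000⌋=45984; principal=125158-45984=79174; balance=2540589-79174=2461415
20. interest=⌊2461415·181/10000⌋=44551; principal=125158-44551=80607; balance=2461415-80607=2380808
21. interest=⌊2380808·181/10000⌋=43092; principal=125158-43092=82066; balance=2380808-82066=2298742
22. interest=⌊2298742·181/10000⌋=41607; principal=125158-41607=83551; balance=2298742-83551=2215191
23. interest=⌊2215191·181/10000⌋=40094; principal=125158-40094=85064; balance=2215191-85064=2130127
24. interest=⌊2130127·181/10000⌋=38555; principal=125158-38555=86603; balance=2130127-86603=2043524
25. interest=⌊2043524·181/10000⌋=36987; principal=125158-36987=88171; balance=2043524-88171=1955353
26. interest=⌊1955353·181/10000⌋=35391; principal=125158-35391=89767; balance=1955353-89767=1865586
27. interest=⌊1865586·181/10000⌋=33767; principal=125158-33767=91391; balance=1865586-91391=1774195
28. interest=⌊1774195·181/10000⌋=32112; principal=125158-32112=93046; balance=1774195-93046=1681149
29. interest=⌊1681149·181/10000⌋=30428; principal=125158-30428=94730; balance=1681149-94730=1586419
30. interest=⌊1586419·181/10000⌋=28714; principal=125158-28714=96444; balance=1586419-96444=1489975
31. interest=⌊1489975·181/10000⌋=26968; principal=125158-26968=98190; balance=1489975-98190=1391785
32. interest=⌊1391785·181/10000⌋=25191; principal=125158-25191=99967; balance=1391785-99967=1291818
33. interest=⌊1291818·181/10000⌋=23381; principal=125158-23381=101777; balance=1291818-101777=1190041
34. interest=⌊1190041·181/10000⌋=21539; principal=125158-21539=103619; balance=1190041-103619=1086422
35. interest=⌊1086422·181/10000⌋=19664; principal=125158-19664=105494; balance=1086422-105494=980928
36. interest=⌊980928·181/10000⌋=17754; principal=125158-17754=107404; balance=980928-107404=873524
37. interest=⌊873524·181/10000⌋=15810; principal=125158-15810=109348; balance=873524-109348=764176
38. interest=⌊764176·181/10000⌋=13831; principal=125158-13831=111327; balance=764176-111327=652849
39. interest=⌊652849·181/10000⌋=11816; principal=125158-11816=113342; balance=652849-113342=539507
40. interest=⌊539507·181/10000⌋=9765; principal=125158-9765=115393; balance=539507-115393=424114
41. interest=⌊424114·181/10000⌋=7676; principal=125158-7676=117482; balance=424114-117482=306632
42. interest=⌊306632·181/10000⌋=5550; principal=125158-5550=119608; balance=306632-119608=187024
43. interest=⌊187024·181/10000⌋=3385; principal=125158-3385=121773; balance=187024-121773=65251
44. interest=⌊65251·181/10000⌋=1181; principal=min(125158-1181,65251)=65251; balance=65251-65251=0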